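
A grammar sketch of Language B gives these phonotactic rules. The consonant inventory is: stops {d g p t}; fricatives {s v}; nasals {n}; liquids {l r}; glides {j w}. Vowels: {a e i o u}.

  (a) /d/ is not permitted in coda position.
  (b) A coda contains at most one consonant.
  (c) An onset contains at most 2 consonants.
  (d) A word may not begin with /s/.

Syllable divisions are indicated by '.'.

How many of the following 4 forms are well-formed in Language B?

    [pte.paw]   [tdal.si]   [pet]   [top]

[pte.paw] — σ1 onset /pt/ (2C), coda /∅/ ok; σ2 onset /p/, coda /w/ ok → well-formed
[tdal.si] — σ1 onset /td/ (2C), coda /l/ ok; σ2 onset /s/, coda /∅/ ok → well-formed
[pet] — σ1 onset /p/, coda /t/ ok → well-formed
[top] — σ1 onset /t/, coda /p/ ok → well-formed
Well-formed: [pte.paw], [tdal.si], [pet], [top] → 4.

4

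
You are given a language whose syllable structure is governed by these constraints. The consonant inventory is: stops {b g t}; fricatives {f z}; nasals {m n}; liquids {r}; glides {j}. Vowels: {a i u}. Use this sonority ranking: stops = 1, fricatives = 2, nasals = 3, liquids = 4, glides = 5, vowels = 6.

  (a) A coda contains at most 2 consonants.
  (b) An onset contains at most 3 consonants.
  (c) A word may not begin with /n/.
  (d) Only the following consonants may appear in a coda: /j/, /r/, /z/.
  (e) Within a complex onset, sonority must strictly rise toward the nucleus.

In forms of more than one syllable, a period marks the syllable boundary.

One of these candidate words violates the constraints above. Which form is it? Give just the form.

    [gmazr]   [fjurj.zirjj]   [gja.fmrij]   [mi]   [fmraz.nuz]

[gmazr] — σ1 onset /gm/ (1→3 rises), coda /zr/ (2C) ok → well-formed
[fjurj.zirjj] — violates constraint (a): syllable 2 coda /rjj/ has 3 consonants (> 2) → ill-formed
[gja.fmrij] — σ1 onset /gj/ (1→5 rises), coda /∅/ ok; σ2 onset /fmr/ (2→3→4 rises), coda /j/ ok → well-formed
[mi] — σ1 onset /m/, coda /∅/ ok → well-formed
[fmraz.nuz] — σ1 onset /fmr/ (2→3→4 rises), coda /z/ ok; σ2 onset /n/, coda /z/ ok → well-formed

[fjurj.zirjj]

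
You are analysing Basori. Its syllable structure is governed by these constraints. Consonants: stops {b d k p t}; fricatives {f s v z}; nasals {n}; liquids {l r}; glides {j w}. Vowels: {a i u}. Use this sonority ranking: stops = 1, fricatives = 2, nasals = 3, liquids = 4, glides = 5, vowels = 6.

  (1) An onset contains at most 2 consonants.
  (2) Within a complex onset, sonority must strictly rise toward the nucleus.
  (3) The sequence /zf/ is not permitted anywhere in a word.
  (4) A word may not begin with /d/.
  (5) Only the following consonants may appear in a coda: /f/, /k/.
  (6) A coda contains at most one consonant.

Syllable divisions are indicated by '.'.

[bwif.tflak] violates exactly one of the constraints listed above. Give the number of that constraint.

1

[bwif.tflak]: syllable 2 onset /tfl/ has 3 consonants (> 2).
This is a violation of constraint 1: "An onset contains at most 2 consonants."
The remaining constraints (2, 3, 4, 5, 6) are satisfied.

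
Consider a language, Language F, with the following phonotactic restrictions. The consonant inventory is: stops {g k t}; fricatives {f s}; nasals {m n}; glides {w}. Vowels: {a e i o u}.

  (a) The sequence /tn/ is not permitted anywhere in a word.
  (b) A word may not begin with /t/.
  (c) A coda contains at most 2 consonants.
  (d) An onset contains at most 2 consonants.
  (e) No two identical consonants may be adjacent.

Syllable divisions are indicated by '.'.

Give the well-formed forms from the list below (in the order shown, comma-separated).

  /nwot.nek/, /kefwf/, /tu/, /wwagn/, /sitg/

/sitg/

/nwot.nek/ — violates constraint (a): contains banned sequence /tn/ → ill-formed
/kefwf/ — violates constraint (c): syllable 1 coda /fwf/ has 3 consonants (> 2) → ill-formed
/tu/ — violates constraint (b): word begins with /t/ → ill-formed
/wwagn/ — violates constraint (e): adjacent identical consonants /ww/ → ill-formed
/sitg/ — σ1 onset /s/, coda /tg/ (2C) ok → well-formed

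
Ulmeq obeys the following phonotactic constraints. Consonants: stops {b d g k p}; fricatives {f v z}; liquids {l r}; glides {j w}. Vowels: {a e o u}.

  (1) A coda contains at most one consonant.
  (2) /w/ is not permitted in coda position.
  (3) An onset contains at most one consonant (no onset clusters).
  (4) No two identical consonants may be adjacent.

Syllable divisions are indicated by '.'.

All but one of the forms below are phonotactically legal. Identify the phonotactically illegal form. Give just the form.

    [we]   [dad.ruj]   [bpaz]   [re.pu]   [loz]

[bpaz]

[we] — σ1 onset /w/, coda /∅/ ok → phonotactically legal
[dad.ruj] — σ1 onset /d/, coda /d/ ok; σ2 onset /r/, coda /j/ ok → phonotactically legal
[bpaz] — violates constraint 3: syllable 1 onset /bp/ has 2 consonants (> 1) → phonotactically illegal
[re.pu] — σ1 onset /r/, coda /∅/ ok; σ2 onset /p/, coda /∅/ ok → phonotactically legal
[loz] — σ1 onset /l/, coda /z/ ok → phonotactically legal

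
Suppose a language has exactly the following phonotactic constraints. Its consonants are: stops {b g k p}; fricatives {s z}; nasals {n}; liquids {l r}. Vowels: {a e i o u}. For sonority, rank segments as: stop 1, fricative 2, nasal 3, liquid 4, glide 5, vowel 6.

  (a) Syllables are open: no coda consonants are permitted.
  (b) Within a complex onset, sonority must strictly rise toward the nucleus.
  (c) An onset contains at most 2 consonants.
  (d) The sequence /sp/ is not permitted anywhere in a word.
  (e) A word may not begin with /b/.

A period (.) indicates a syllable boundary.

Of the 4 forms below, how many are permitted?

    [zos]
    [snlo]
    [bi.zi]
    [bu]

0

[zos] — violates constraint (a): syllable 1 coda /s/ has 1 consonant (> 0) → not permitted
[snlo] — violates constraint (c): syllable 1 onset /snl/ has 3 consonants (> 2) → not permitted
[bi.zi] — violates constraint (e): word begins with /b/ → not permitted
[bu] — violates constraint (e): word begins with /b/ → not permitted
No form is permitted → 0.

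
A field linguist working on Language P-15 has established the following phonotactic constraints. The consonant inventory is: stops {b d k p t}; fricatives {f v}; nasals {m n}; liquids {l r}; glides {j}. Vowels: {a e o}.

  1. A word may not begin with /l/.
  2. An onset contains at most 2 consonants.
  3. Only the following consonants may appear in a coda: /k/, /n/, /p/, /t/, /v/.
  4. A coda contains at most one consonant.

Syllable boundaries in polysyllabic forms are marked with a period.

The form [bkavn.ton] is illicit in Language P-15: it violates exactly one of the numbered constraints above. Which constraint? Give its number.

4

[bkavn.ton]: syllable 1 coda /vn/ has 2 consonants (> 1).
This is a violation of constraint 4: "A coda contains at most one consonant."
The remaining constraints (1, 2, 3) are satisfied.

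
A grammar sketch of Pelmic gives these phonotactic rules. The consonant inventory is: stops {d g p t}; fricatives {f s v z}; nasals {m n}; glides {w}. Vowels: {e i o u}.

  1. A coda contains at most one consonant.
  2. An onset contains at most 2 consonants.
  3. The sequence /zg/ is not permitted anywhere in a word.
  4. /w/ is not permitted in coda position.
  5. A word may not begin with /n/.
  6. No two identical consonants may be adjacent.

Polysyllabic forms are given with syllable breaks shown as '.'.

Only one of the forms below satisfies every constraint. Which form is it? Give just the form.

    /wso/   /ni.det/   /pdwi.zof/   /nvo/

/wso/

/wso/ — σ1 onset /ws/ (2C), coda /∅/ ok → permitted
/ni.det/ — violates constraint 5: word begins with /n/ → not permitted
/pdwi.zof/ — violates constraint 2: syllable 1 onset /pdw/ has 3 consonants (> 2) → not permitted
/nvo/ — violates constraint 5: word begins with /n/ → not permitted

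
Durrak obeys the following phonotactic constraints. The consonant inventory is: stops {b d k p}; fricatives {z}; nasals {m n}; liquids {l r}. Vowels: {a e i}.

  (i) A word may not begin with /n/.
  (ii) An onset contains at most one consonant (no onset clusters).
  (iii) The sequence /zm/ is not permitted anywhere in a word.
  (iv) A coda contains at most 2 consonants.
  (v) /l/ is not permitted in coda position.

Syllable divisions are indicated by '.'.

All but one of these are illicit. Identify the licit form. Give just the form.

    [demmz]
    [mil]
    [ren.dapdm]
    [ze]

[demmz] — violates constraint (iv): syllable 1 coda /mmz/ has 3 consonants (> 2) → illicit
[mil] — violates constraint (v): syllable 1 coda contains /l/ → illicit
[ren.dapdm] — violates constraint (iv): syllable 2 coda /pdm/ has 3 consonants (> 2) → illicit
[ze] — σ1 onset /z/, coda /∅/ ok → licit

[ze]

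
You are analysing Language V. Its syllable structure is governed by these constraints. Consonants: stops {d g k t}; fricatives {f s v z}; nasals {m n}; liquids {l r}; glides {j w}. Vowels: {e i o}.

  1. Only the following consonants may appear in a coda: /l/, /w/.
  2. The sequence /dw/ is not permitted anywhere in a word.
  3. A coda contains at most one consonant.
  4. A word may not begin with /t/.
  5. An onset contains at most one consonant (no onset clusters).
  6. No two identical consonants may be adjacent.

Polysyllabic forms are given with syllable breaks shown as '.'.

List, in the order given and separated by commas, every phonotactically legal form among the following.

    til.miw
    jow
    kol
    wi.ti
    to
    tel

jow, kol, wi.ti

til.miw — violates constraint 4: word begins with /t/ → phonotactically illegal
jow — σ1 onset /j/, coda /w/ ok → phonotactically legal
kol — σ1 onset /k/, coda /l/ ok → phonotactically legal
wi.ti — σ1 onset /w/, coda /∅/ ok; σ2 onset /t/, coda /∅/ ok → phonotactically legal
to — violates constraint 4: word begins with /t/ → phonotactically illegal
tel — violates constraint 4: word begins with /t/ → phonotactically illegal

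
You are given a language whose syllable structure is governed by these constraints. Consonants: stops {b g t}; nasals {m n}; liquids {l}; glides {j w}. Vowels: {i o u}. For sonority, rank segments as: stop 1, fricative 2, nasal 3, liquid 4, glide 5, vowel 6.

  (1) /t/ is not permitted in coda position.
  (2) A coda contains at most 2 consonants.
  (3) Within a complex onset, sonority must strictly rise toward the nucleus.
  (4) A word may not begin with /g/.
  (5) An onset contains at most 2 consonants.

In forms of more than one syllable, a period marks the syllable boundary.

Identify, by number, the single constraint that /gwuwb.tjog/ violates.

/gwuwb.tjog/: word begins with /g/.
This is a violation of constraint 4: "A word may not begin with /g/."
The remaining constraints (1, 2, 3, 5) are satisfied.

4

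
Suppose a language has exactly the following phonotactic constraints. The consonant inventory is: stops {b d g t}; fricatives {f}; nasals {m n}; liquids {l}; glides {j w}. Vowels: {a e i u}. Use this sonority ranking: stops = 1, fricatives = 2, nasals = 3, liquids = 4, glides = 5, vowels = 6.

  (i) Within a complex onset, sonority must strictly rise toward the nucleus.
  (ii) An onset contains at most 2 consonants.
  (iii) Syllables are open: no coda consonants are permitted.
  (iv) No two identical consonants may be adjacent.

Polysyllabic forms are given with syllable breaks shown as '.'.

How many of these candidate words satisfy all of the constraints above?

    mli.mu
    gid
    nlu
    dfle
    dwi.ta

mli.mu — σ1 onset /ml/ (3→4 rises), coda /∅/ ok; σ2 onset /m/, coda /∅/ ok → permitted
gid — violates constraint (iii): syllable 1 coda /d/ has 1 consonant (> 0) → not permitted
nlu — σ1 onset /nl/ (3→4 rises), coda /∅/ ok → permitted
dfle — violates constraint (ii): syllable 1 onset /dfl/ has 3 consonants (> 2) → not permitted
dwi.ta — σ1 onset /dw/ (1→5 rises), coda /∅/ ok; σ2 onset /t/, coda /∅/ ok → permitted
Permitted: mli.mu, nlu, dwi.ta → 3.

3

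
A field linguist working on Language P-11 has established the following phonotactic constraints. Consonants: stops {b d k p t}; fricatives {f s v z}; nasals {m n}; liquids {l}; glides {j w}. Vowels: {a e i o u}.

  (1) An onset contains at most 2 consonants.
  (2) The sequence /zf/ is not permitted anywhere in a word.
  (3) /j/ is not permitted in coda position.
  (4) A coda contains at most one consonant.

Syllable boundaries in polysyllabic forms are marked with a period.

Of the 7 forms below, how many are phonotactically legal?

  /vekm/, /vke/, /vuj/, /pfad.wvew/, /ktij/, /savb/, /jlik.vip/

3

/vekm/ — violates constraint 4: syllable 1 coda /km/ has 2 consonants (> 1) → phonotactically illegal
/vke/ — σ1 onset /vk/ (2C), coda /∅/ ok → phonotactically legal
/vuj/ — violates constraint 3: syllable 1 coda contains /j/ → phonotactically illegal
/pfad.wvew/ — σ1 onset /pf/ (2C), coda /d/ ok; σ2 onset /wv/ (2C), coda /w/ ok → phonotactically legal
/ktij/ — violates constraint 3: syllable 1 coda contains /j/ → phonotactically illegal
/savb/ — violates constraint 4: syllable 1 coda /vb/ has 2 consonants (> 1) → phonotactically illegal
/jlik.vip/ — σ1 onset /jl/ (2C), coda /k/ ok; σ2 onset /v/, coda /p/ ok → phonotactically legal
Phonotactically legal: /vke/, /pfad.wvew/, /jlik.vip/ → 3.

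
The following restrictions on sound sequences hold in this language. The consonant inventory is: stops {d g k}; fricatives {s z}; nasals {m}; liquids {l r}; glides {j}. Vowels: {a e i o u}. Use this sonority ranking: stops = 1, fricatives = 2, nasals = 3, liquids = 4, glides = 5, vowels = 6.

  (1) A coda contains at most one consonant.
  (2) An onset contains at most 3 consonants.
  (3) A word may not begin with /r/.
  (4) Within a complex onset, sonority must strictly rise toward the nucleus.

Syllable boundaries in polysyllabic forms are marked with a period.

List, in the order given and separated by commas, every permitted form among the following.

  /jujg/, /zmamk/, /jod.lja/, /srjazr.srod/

/jod.lja/

/jujg/ — violates constraint 1: syllable 1 coda /jg/ has 2 consonants (> 1) → not permitted
/zmamk/ — violates constraint 1: syllable 1 coda /mk/ has 2 consonants (> 1) → not permitted
/jod.lja/ — σ1 onset /j/, coda /d/ ok; σ2 onset /lj/ (4→5 rises), coda /∅/ ok → permitted
/srjazr.srod/ — violates constraint 1: syllable 1 coda /zr/ has 2 consonants (> 1) → not permitted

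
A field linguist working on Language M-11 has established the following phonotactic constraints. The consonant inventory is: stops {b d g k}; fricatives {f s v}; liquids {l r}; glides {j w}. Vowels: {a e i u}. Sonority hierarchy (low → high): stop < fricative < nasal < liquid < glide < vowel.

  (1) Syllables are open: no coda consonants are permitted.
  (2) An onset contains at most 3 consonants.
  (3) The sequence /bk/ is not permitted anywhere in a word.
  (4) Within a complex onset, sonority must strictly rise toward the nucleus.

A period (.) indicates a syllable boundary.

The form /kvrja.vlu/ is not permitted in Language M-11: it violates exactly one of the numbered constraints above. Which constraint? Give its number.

/kvrja.vlu/: syllable 1 onset /kvrj/ has 4 consonants (> 3).
This is a violation of constraint 2: "An onset contains at most 3 consonants."
The remaining constraints (1, 3, 4) are satisfied.

2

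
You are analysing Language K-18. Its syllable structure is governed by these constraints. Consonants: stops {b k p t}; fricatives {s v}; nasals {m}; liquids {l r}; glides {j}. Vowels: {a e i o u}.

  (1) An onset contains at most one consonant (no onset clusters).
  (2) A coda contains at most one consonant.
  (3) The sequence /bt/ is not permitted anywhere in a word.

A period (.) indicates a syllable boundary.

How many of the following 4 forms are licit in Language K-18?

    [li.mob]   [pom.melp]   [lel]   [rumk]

[li.mob] — σ1 onset /l/, coda /∅/ ok; σ2 onset /m/, coda /b/ ok → licit
[pom.melp] — violates constraint 2: syllable 2 coda /lp/ has 2 consonants (> 1) → illicit
[lel] — σ1 onset /l/, coda /l/ ok → licit
[rumk] — violates constraint 2: syllable 1 coda /mk/ has 2 consonants (> 1) → illicit
Licit: [li.mob], [lel] → 2.

2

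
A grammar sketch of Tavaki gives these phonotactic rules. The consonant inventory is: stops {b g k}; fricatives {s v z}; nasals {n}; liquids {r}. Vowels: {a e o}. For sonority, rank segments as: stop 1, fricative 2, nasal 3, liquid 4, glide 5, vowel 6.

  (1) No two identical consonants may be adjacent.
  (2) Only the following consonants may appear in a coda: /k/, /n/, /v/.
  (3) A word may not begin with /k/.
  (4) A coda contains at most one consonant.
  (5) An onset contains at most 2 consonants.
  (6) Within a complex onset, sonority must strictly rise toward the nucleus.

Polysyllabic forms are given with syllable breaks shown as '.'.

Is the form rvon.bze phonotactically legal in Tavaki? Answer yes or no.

rvon.bze — violates constraint 6: syllable 1 onset /rv/: /r/ (liquid, 4) → /v/ (fricative, 2) does not rise → phonotactically illegal

no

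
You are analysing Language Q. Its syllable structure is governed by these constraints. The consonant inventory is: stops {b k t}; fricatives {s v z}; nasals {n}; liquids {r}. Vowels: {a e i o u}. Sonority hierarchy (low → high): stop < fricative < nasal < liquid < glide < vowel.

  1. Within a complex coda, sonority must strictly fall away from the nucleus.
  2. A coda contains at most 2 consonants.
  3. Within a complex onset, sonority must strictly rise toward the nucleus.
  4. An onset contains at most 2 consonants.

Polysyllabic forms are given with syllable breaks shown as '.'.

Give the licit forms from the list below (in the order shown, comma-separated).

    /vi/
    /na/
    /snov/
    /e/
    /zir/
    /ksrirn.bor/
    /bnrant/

/vi/, /na/, /snov/, /e/, /zir/

/vi/ — σ1 onset /v/, coda /∅/ ok → licit
/na/ — σ1 onset /n/, coda /∅/ ok → licit
/snov/ — σ1 onset /sn/ (2→3 rises), coda /v/ ok → licit
/e/ — σ1 onset /∅/, coda /∅/ ok → licit
/zir/ — σ1 onset /z/, coda /r/ ok → licit
/ksrirn.bor/ — violates constraint 4: syllable 1 onset /ksr/ has 3 consonants (> 2) → illicit
/bnrant/ — violates constraint 4: syllable 1 onset /bnr/ has 3 consonants (> 2) → illicit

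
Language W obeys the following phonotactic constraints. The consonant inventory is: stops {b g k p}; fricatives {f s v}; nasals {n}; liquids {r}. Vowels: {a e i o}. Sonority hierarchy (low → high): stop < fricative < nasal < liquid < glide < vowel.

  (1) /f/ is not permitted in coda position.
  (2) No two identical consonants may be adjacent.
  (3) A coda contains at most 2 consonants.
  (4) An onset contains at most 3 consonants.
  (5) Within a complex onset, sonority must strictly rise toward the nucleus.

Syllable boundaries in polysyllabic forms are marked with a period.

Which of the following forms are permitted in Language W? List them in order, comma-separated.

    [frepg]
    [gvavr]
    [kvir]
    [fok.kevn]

[frepg] — σ1 onset /fr/ (2→4 rises), coda /pg/ (2C) ok → permitted
[gvavr] — σ1 onset /gv/ (1→2 rises), coda /vr/ (2C) ok → permitted
[kvir] — σ1 onset /kv/ (1→2 rises), coda /r/ ok → permitted
[fok.kevn] — violates constraint 2: adjacent identical consonants /kk/ → not permitted

[frepg], [gvavr], [kvir]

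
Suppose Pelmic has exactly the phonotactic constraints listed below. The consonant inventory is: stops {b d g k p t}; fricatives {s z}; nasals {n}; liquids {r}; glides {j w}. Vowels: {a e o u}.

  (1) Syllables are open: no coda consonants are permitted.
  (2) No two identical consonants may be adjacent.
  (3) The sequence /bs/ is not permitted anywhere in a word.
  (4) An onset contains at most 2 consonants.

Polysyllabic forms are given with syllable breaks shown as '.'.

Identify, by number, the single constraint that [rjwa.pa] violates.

[rjwa.pa]: syllable 1 onset /rjw/ has 3 consonants (> 2).
This is a violation of constraint 4: "An onset contains at most 2 consonants."
The remaining constraints (1, 2, 3) are satisfied.

4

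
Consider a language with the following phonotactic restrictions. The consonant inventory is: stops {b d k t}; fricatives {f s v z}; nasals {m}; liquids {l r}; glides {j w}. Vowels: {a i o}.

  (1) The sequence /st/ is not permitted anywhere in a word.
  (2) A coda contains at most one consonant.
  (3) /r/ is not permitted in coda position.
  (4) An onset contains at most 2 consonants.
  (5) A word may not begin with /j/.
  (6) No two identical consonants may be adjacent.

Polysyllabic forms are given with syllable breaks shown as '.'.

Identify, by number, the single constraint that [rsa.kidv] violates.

[rsa.kidv]: syllable 2 coda /dv/ has 2 consonants (> 1).
This is a violation of constraint 2: "A coda contains at most one consonant."
The remaining constraints (1, 3, 4, 5, 6) are satisfied.

2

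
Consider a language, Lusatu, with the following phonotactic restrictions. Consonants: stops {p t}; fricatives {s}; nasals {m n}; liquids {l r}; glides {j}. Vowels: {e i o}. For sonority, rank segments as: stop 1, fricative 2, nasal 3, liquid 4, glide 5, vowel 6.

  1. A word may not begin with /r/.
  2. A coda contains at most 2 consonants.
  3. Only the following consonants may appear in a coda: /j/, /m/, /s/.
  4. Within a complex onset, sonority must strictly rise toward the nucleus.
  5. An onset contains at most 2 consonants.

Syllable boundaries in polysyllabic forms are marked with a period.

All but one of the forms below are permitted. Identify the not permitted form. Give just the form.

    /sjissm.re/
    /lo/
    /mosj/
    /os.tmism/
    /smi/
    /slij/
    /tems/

/sjissm.re/ — violates constraint 2: syllable 1 coda /ssm/ has 3 consonants (> 2) → not permitted
/lo/ — σ1 onset /l/, coda /∅/ ok → permitted
/mosj/ — σ1 onset /m/, coda /sj/ (2C) ok → permitted
/os.tmism/ — σ1 onset /∅/, coda /s/ ok; σ2 onset /tm/ (1→3 rises), coda /sm/ (2C) ok → permitted
/smi/ — σ1 onset /sm/ (2→3 rises), coda /∅/ ok → permitted
/slij/ — σ1 onset /sl/ (2→4 rises), coda /j/ ok → permitted
/tems/ — σ1 onset /t/, coda /ms/ (2C) ok → permitted

/sjissm.re/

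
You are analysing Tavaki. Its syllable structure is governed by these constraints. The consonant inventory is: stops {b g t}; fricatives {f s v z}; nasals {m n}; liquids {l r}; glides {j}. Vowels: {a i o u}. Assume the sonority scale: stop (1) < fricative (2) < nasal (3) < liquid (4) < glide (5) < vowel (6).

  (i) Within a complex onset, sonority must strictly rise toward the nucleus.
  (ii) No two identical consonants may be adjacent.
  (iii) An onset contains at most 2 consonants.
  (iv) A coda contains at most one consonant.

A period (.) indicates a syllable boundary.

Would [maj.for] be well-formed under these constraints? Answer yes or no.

yes

[maj.for] — σ1 onset /m/, coda /j/ ok; σ2 onset /f/, coda /r/ ok → well-formed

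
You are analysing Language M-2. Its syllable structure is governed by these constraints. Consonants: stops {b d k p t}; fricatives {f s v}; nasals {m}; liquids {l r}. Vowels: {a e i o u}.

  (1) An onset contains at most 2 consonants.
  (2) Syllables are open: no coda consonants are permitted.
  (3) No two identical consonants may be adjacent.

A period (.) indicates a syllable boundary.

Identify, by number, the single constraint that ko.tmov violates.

ko.tmov: syllable 2 coda /v/ has 1 consonant (> 0).
This is a violation of constraint 2: "Syllables are open: no coda consonants are permitted."
The remaining constraints (1, 3) are satisfied.

2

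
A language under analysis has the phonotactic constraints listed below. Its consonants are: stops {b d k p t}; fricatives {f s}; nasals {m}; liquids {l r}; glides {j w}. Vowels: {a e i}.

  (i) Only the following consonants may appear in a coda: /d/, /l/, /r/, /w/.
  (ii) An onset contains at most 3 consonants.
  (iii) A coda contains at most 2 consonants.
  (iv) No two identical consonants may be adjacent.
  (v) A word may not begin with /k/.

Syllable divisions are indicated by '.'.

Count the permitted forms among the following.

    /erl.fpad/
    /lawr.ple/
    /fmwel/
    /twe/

/erl.fpad/ — σ1 onset /∅/, coda /rl/ (2C) ok; σ2 onset /fp/ (2C), coda /d/ ok → permitted
/lawr.ple/ — σ1 onset /l/, coda /wr/ (2C) ok; σ2 onset /pl/ (2C), coda /∅/ ok → permitted
/fmwel/ — σ1 onset /fmw/ (3C), coda /l/ ok → permitted
/twe/ — σ1 onset /tw/ (2C), coda /∅/ ok → permitted
Permitted: /erl.fpad/, /lawr.ple/, /fmwel/, /twe/ → 4.

4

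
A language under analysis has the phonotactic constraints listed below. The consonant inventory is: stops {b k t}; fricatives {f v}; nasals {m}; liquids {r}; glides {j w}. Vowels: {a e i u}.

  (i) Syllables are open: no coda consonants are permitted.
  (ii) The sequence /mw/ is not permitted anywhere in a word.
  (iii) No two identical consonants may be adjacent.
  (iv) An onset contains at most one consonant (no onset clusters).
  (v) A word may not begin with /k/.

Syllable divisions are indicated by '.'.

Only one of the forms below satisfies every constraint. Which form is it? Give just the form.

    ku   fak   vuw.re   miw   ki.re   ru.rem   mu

ku — violates constraint (v): word begins with /k/ → not permitted
fak — violates constraint (i): syllable 1 coda /k/ has 1 consonant (> 0) → not permitted
vuw.re — violates constraint (i): syllable 1 coda /w/ has 1 consonant (> 0) → not permitted
miw — violates constraint (i): syllable 1 coda /w/ has 1 consonant (> 0) → not permitted
ki.re — violates constraint (v): word begins with /k/ → not permitted
ru.rem — violates constraint (i): syllable 2 coda /m/ has 1 consonant (> 0) → not permitted
mu — σ1 onset /m/, coda /∅/ ok → permitted

mu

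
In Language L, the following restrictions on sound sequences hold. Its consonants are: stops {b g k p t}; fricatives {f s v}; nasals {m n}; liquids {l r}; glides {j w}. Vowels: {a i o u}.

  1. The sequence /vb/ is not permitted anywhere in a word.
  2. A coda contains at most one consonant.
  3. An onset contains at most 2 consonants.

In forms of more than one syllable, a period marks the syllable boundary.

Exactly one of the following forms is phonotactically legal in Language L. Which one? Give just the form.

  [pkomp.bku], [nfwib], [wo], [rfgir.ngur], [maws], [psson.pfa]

[wo]

[pkomp.bku] — violates constraint 2: syllable 1 coda /mp/ has 2 consonants (> 1) → phonotactically illegal
[nfwib] — violates constraint 3: syllable 1 onset /nfw/ has 3 consonants (> 2) → phonotactically illegal
[wo] — σ1 onset /w/, coda /∅/ ok → phonotactically legal
[rfgir.ngur] — violates constraint 3: syllable 1 onset /rfg/ has 3 consonants (> 2) → phonotactically illegal
[maws] — violates constraint 2: syllable 1 coda /ws/ has 2 consonants (> 1) → phonotactically illegal
[psson.pfa] — violates constraint 3: syllable 1 onset /pss/ has 3 consonants (> 2) → phonotactically illegal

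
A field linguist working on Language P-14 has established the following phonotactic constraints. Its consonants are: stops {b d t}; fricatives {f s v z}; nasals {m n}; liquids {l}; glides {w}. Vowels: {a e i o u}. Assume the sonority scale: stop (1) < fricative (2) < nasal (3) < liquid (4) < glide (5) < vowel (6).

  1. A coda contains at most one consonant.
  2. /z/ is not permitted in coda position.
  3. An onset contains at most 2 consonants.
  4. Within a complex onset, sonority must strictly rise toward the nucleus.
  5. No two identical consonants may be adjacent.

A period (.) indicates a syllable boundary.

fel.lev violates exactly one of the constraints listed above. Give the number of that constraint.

5

fel.lev: adjacent identical consonants /ll/.
This is a violation of constraint 5: "No two identical consonants may be adjacent."
The remaining constraints (1, 2, 3, 4) are satisfied.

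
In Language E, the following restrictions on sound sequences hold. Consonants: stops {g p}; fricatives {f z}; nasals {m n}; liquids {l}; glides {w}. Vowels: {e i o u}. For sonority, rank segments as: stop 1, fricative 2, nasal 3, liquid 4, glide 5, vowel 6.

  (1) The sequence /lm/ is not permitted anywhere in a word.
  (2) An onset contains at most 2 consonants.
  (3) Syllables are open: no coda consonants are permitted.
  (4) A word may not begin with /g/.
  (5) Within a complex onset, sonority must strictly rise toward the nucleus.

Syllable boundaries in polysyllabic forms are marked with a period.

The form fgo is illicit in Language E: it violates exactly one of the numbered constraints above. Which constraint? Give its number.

5

fgo: syllable 1 onset /fg/: /f/ (fricative, 2) → /g/ (stop, 1) does not rise.
This is a violation of constraint 5: "Within a complex onset, sonority must strictly rise toward the nucleus."
The remaining constraints (1, 2, 3, 4) are satisfied.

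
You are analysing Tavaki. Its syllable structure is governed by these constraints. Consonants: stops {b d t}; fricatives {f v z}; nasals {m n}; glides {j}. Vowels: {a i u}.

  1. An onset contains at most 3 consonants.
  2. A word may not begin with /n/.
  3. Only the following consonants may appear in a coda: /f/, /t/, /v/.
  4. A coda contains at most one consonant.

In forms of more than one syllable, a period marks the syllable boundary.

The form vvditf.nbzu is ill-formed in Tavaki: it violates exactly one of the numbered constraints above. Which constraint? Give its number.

vvditf.nbzu: syllable 1 coda /tf/ has 2 consonants (> 1).
This is a violation of constraint 4: "A coda contains at most one consonant."
The remaining constraints (1, 2, 3) are satisfied.

4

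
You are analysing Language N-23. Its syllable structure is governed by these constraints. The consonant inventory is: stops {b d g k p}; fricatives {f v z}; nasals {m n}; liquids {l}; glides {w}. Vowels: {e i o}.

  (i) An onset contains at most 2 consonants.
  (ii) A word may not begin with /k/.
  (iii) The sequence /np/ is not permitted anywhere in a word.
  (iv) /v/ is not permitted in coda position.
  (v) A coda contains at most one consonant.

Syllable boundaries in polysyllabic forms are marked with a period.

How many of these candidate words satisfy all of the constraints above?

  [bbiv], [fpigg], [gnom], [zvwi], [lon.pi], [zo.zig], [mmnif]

2

[bbiv] — violates constraint (iv): syllable 1 coda contains /v/ → phonotactically illegal
[fpigg] — violates constraint (v): syllable 1 coda /gg/ has 2 consonants (> 1) → phonotactically illegal
[gnom] — σ1 onset /gn/ (2C), coda /m/ ok → phonotactically legal
[zvwi] — violates constraint (i): syllable 1 onset /zvw/ has 3 consonants (> 2) → phonotactically illegal
[lon.pi] — violates constraint (iii): contains banned sequence /np/ → phonotactically illegal
[zo.zig] — σ1 onset /z/, coda /∅/ ok; σ2 onset /z/, coda /g/ ok → phonotactically legal
[mmnif] — violates constraint (i): syllable 1 onset /mmn/ has 3 consonants (> 2) → phonotactically illegal
Phonotactically legal: [gnom], [zo.zig] → 2.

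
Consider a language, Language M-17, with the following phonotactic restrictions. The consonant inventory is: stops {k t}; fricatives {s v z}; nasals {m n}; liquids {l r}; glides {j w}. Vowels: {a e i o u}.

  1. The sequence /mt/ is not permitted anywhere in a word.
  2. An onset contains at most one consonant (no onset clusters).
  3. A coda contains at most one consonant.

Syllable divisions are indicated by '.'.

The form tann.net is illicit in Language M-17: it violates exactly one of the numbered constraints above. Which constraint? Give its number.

3

tann.net: syllable 1 coda /nn/ has 2 consonants (> 1).
This is a violation of constraint 3: "A coda contains at most one consonant."
The remaining constraints (1, 2) are satisfied.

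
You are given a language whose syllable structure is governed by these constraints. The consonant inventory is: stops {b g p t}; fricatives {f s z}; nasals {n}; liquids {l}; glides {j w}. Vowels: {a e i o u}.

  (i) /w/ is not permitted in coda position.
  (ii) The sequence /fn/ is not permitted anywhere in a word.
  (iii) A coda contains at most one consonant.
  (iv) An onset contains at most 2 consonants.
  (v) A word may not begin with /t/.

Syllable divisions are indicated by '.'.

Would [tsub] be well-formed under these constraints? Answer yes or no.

[tsub] — violates constraint (v): word begins with /t/ → ill-formed

no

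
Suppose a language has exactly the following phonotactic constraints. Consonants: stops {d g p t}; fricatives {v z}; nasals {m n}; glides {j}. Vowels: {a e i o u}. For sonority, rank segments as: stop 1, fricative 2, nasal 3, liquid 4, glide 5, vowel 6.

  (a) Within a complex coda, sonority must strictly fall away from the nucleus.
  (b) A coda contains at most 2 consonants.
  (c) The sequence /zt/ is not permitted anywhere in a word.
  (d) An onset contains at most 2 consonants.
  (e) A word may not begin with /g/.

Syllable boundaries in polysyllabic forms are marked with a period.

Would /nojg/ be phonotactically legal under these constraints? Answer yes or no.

/nojg/ — σ1 onset /n/, coda /jg/ (5→1 falls) ok → phonotactically legal

yes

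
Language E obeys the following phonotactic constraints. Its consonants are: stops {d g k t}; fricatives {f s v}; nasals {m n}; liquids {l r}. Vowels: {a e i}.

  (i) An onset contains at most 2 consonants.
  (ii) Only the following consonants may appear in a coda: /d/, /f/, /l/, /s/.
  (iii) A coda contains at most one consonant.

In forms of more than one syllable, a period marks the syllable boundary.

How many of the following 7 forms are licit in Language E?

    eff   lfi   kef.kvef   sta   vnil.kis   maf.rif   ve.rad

eff — violates constraint (iii): syllable 1 coda /ff/ has 2 consonants (> 1) → illicit
lfi — σ1 onset /lf/ (2C), coda /∅/ ok → licit
kef.kvef — σ1 onset /k/, coda /f/ ok; σ2 onset /kv/ (2C), coda /f/ ok → licit
sta — σ1 onset /st/ (2C), coda /∅/ ok → licit
vnil.kis — σ1 onset /vn/ (2C), coda /l/ ok; σ2 onset /k/, coda /s/ ok → licit
maf.rif — σ1 onset /m/, coda /f/ ok; σ2 onset /r/, coda /f/ ok → licit
ve.rad — σ1 onset /v/, coda /∅/ ok; σ2 onset /r/, coda /d/ ok → licit
Licit: lfi, kef.kvef, sta, vnil.kis, maf.rif, ve.rad → 6.

6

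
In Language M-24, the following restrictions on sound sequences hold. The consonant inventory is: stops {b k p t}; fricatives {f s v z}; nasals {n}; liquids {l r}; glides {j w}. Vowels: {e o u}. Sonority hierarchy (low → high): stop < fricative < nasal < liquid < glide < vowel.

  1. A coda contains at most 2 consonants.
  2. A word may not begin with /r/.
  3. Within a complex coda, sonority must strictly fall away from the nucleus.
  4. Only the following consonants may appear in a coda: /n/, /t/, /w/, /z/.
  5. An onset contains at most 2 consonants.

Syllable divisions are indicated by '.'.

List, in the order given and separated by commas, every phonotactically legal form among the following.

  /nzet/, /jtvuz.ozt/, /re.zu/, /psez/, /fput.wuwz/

/nzet/ — σ1 onset /nz/ (2C), coda /t/ ok → phonotactically legal
/jtvuz.ozt/ — violates constraint 5: syllable 1 onset /jtv/ has 3 consonants (> 2) → phonotactically illegal
/re.zu/ — violates constraint 2: word begins with /r/ → phonotactically illegal
/psez/ — σ1 onset /ps/ (2C), coda /z/ ok → phonotactically legal
/fput.wuwz/ — σ1 onset /fp/ (2C), coda /t/ ok; σ2 onset /w/, coda /wz/ (5→2 falls) ok → phonotactically legal

/nzet/, /psez/, /fput.wuwz/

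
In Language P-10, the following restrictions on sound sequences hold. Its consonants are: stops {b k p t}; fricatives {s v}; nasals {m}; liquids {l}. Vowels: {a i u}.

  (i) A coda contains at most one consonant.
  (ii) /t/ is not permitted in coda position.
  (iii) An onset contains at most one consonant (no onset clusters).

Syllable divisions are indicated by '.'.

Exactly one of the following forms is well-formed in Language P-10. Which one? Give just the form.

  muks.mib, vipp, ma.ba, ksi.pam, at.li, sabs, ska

ma.ba

muks.mib — violates constraint (i): syllable 1 coda /ks/ has 2 consonants (> 1) → ill-formed
vipp — violates constraint (i): syllable 1 coda /pp/ has 2 consonants (> 1) → ill-formed
ma.ba — σ1 onset /m/, coda /∅/ ok; σ2 onset /b/, coda /∅/ ok → well-formed
ksi.pam — violates constraint (iii): syllable 1 onset /ks/ has 2 consonants (> 1) → ill-formed
at.li — violates constraint (ii): syllable 1 coda contains /t/ → ill-formed
sabs — violates constraint (i): syllable 1 coda /bs/ has 2 consonants (> 1) → ill-formed
ska — violates constraint (iii): syllable 1 onset /sk/ has 2 consonants (> 1) → ill-formed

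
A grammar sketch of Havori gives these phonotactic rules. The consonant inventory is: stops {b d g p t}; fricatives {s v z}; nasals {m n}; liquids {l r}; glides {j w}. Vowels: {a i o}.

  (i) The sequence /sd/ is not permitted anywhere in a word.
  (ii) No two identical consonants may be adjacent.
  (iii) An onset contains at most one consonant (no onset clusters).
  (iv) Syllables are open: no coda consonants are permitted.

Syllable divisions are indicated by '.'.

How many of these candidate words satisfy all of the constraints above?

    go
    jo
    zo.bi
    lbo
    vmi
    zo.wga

go — σ1 onset /g/, coda /∅/ ok → well-formed
jo — σ1 onset /j/, coda /∅/ ok → well-formed
zo.bi — σ1 onset /z/, coda /∅/ ok; σ2 onset /b/, coda /∅/ ok → well-formed
lbo — violates constraint (iii): syllable 1 onset /lb/ has 2 consonants (> 1) → ill-formed
vmi — violates constraint (iii): syllable 1 onset /vm/ has 2 consonants (> 1) → ill-formed
zo.wga — violates constraint (iii): syllable 2 onset /wg/ has 2 consonants (> 1) → ill-formed
Well-formed: go, jo, zo.bi → 3.

3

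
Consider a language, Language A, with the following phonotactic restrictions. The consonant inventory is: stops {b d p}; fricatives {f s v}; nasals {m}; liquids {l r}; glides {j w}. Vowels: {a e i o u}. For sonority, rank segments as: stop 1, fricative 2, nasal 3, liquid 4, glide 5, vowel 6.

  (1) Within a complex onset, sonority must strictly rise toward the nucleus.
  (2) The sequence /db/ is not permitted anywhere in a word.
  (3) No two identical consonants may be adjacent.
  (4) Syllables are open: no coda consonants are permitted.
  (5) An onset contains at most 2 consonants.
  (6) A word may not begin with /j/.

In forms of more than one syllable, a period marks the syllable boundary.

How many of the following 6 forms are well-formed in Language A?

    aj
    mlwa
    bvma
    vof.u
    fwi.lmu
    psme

aj — violates constraint 4: syllable 1 coda /j/ has 1 consonant (> 0) → ill-formed
mlwa — violates constraint 5: syllable 1 onset /mlw/ has 3 consonants (> 2) → ill-formed
bvma — violates constraint 5: syllable 1 onset /bvm/ has 3 consonants (> 2) → ill-formed
vof.u — violates constraint 4: syllable 1 coda /f/ has 1 consonant (> 0) → ill-formed
fwi.lmu — violates constraint 1: syllable 2 onset /lm/: /l/ (liquid, 4) → /m/ (nasal, 3) does not rise → ill-formed
psme — violates constraint 5: syllable 1 onset /psm/ has 3 consonants (> 2) → ill-formed
No form is well-formed → 0.

0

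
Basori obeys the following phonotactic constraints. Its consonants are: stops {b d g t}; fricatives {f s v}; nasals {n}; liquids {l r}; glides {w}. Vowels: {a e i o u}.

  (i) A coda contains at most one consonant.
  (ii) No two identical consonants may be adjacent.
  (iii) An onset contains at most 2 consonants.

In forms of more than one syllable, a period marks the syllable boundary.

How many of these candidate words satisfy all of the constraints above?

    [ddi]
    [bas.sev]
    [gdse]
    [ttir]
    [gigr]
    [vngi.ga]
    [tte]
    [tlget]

[ddi] — violates constraint (ii): adjacent identical consonants /dd/ → ill-formed
[bas.sev] — violates constraint (ii): adjacent identical consonants /ss/ → ill-formed
[gdse] — violates constraint (iii): syllable 1 onset /gds/ has 3 consonants (> 2) → ill-formed
[ttir] — violates constraint (ii): adjacent identical consonants /tt/ → ill-formed
[gigr] — violates constraint (i): syllable 1 coda /gr/ has 2 consonants (> 1) → ill-formed
[vngi.ga] — violates constraint (iii): syllable 1 onset /vng/ has 3 consonants (> 2) → ill-formed
[tte] — violates constraint (ii): adjacent identical consonants /tt/ → ill-formed
[tlget] — violates constraint (iii): syllable 1 onset /tlg/ has 3 consonants (> 2) → ill-formed
No form is well-formed → 0.

0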